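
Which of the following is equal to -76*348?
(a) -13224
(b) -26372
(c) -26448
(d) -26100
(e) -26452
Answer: c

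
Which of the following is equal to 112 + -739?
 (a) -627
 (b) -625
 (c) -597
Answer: a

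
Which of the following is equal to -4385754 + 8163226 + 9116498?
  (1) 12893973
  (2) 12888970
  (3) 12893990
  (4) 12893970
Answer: 4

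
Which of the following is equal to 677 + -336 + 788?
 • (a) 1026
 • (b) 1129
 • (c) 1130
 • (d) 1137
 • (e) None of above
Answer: b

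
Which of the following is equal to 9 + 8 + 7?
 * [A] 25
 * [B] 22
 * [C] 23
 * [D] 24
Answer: D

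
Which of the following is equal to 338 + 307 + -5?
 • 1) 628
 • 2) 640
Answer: 2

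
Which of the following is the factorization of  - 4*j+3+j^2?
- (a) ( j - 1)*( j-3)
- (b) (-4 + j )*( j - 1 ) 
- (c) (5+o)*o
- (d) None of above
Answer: a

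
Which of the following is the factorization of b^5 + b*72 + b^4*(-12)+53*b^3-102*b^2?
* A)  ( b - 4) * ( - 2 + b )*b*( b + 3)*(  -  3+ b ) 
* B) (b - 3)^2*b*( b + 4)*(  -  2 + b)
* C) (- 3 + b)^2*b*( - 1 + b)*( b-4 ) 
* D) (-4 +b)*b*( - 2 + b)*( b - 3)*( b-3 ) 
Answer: D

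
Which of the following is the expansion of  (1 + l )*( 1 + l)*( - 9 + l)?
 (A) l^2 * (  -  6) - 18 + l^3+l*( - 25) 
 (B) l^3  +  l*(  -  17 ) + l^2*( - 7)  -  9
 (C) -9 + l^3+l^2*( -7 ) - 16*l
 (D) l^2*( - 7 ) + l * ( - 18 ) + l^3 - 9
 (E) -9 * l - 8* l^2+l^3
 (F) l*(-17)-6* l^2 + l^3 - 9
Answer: B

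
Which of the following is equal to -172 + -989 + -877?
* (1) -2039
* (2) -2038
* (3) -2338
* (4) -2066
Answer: 2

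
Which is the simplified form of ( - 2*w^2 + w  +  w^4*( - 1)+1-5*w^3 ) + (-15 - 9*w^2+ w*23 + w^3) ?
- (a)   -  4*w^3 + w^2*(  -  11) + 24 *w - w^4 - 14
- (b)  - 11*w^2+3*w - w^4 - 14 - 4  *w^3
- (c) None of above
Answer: a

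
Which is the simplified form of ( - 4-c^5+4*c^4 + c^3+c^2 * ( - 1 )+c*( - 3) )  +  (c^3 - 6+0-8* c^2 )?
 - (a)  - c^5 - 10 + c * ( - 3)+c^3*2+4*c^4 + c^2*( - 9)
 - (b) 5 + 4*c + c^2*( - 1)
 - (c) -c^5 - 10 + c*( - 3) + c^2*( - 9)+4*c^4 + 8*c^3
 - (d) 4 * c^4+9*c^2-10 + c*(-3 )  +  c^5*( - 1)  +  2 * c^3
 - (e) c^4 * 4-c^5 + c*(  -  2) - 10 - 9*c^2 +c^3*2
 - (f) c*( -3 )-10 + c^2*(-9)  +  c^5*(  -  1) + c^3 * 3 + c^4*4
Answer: a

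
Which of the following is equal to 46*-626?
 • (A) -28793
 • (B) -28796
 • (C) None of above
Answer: B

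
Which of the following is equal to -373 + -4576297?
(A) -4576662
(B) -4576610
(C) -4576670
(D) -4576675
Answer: C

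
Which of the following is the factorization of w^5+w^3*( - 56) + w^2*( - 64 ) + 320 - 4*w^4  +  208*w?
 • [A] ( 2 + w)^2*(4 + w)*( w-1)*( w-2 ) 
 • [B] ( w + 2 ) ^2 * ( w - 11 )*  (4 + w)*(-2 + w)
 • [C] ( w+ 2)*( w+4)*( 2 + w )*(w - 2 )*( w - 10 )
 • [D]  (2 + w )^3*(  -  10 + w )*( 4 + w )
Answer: C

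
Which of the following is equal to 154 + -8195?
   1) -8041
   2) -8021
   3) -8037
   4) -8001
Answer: 1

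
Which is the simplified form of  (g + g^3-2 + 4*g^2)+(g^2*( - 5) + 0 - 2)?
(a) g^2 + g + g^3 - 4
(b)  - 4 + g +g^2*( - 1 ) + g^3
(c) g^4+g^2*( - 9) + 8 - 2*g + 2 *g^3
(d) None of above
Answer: b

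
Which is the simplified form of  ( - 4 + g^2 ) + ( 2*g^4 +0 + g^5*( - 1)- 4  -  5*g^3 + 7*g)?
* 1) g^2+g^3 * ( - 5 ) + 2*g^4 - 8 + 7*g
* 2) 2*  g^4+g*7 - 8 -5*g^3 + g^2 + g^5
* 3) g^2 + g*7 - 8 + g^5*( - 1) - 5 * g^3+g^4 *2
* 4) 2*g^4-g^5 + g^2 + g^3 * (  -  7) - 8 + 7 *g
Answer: 3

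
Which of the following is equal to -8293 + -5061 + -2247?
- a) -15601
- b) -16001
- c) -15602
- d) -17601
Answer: a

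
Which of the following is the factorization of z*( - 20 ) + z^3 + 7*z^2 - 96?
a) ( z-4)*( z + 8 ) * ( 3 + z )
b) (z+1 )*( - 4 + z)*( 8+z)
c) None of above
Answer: a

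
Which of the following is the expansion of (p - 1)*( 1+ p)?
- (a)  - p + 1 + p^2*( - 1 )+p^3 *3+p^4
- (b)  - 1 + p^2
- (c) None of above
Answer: b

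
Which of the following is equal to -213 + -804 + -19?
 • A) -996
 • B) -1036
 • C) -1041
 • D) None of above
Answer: B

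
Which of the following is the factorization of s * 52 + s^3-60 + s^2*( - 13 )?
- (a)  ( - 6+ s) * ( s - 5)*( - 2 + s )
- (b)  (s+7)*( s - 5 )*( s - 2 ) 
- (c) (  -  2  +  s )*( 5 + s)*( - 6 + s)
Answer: a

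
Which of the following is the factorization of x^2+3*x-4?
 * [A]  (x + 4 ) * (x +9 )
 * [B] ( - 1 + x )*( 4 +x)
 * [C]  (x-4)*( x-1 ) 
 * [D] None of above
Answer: B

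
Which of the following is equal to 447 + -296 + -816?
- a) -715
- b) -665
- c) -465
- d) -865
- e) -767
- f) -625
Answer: b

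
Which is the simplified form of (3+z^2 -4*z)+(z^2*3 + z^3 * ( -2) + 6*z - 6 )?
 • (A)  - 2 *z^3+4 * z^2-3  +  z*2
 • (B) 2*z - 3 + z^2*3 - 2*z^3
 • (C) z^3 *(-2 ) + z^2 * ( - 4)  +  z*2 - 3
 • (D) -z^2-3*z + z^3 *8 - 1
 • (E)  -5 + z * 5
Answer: A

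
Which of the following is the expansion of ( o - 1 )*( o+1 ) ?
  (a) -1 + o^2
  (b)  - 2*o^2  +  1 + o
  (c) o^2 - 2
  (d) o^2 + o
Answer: a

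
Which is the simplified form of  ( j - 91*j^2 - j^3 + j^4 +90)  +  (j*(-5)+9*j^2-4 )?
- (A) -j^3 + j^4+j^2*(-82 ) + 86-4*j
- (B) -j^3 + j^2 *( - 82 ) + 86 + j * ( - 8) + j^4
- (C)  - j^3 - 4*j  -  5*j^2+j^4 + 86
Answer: A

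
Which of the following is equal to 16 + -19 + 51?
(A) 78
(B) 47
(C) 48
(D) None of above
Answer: C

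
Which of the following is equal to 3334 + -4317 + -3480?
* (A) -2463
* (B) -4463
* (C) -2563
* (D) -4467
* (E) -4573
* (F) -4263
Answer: B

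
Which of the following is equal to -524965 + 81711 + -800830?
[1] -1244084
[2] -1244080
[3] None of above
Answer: 1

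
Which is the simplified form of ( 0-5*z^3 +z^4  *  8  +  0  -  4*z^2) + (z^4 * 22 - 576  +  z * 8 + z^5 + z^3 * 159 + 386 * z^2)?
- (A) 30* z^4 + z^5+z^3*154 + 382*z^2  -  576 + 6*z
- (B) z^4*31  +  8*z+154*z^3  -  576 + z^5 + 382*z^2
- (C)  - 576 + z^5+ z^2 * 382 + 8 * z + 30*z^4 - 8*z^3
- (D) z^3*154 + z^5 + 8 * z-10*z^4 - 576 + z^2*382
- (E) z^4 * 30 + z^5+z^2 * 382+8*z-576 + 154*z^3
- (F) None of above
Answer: E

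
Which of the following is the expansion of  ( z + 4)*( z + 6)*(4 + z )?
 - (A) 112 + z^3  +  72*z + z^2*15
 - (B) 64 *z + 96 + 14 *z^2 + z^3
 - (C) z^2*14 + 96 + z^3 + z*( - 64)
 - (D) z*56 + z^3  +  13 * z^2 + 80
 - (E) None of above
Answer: B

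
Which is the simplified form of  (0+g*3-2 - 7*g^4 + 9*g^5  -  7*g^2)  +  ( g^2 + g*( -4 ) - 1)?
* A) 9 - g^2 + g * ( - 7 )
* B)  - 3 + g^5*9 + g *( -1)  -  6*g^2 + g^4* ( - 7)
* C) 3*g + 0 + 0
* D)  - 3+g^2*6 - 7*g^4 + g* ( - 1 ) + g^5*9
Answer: B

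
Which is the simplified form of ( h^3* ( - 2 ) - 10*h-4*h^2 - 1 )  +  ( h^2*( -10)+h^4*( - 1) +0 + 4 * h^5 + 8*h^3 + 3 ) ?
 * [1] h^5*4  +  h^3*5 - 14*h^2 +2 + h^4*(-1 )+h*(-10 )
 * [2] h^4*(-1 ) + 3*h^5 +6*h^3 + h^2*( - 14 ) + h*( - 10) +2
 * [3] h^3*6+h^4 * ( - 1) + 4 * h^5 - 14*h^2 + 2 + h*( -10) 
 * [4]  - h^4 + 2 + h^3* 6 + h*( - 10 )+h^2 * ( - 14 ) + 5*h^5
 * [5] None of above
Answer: 3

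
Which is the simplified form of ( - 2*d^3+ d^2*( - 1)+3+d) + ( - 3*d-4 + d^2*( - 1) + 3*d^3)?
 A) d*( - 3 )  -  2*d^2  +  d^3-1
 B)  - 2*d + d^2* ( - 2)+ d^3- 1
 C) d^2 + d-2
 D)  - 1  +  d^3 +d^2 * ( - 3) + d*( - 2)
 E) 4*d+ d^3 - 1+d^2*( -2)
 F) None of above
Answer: B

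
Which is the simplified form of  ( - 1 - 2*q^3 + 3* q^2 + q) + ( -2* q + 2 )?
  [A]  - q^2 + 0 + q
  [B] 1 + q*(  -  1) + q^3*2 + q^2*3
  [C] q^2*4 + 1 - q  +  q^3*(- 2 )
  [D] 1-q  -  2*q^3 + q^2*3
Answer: D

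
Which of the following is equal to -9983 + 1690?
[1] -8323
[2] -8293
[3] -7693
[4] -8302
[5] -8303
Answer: 2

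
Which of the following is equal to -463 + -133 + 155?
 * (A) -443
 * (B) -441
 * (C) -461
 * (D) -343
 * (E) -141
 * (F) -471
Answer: B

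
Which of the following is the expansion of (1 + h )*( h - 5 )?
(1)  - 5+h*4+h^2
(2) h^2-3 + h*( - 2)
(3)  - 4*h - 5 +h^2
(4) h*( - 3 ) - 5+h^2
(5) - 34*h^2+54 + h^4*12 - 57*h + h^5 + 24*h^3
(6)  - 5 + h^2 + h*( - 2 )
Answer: 3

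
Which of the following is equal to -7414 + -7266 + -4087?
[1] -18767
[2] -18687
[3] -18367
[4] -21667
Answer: 1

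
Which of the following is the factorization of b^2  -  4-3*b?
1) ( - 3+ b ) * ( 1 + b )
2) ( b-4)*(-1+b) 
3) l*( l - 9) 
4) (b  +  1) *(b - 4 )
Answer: 4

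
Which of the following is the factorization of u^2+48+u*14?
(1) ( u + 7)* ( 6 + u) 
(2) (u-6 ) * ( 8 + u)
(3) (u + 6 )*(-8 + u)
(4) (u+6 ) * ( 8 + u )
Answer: 4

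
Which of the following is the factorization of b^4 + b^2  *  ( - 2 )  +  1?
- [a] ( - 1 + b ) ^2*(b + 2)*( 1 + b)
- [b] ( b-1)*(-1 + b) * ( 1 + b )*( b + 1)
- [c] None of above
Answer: b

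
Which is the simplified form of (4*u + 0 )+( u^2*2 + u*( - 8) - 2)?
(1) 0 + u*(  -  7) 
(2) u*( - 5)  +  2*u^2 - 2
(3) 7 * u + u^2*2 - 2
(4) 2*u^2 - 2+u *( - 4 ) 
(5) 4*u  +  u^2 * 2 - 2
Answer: 4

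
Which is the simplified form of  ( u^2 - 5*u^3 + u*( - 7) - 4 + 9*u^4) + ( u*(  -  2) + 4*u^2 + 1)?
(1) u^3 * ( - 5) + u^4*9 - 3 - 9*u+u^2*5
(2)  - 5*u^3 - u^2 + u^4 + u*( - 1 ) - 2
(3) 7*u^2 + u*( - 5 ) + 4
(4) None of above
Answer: 1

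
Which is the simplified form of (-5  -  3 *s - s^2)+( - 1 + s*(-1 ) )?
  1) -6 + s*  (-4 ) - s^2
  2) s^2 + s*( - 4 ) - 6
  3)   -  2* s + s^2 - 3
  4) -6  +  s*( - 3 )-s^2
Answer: 1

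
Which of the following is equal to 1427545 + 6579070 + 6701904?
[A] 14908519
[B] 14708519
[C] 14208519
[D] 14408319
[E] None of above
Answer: B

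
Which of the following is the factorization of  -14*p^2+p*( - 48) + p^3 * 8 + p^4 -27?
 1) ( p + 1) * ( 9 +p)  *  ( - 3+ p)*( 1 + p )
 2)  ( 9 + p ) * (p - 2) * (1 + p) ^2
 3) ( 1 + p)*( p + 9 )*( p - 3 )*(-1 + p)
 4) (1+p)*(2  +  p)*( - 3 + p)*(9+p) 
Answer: 1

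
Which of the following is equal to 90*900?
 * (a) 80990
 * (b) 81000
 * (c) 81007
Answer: b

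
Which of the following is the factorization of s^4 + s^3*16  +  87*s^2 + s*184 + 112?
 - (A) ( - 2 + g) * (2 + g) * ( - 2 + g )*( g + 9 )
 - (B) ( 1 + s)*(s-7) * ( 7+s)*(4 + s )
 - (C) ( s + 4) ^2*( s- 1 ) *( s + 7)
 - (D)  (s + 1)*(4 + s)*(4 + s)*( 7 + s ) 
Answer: D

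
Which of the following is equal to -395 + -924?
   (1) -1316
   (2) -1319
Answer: 2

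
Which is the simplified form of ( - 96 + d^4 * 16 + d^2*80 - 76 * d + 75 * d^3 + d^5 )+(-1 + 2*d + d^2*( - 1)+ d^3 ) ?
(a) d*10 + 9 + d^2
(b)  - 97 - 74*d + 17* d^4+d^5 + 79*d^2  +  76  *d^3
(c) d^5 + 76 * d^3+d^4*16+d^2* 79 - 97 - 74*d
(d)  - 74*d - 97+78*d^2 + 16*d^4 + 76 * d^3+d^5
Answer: c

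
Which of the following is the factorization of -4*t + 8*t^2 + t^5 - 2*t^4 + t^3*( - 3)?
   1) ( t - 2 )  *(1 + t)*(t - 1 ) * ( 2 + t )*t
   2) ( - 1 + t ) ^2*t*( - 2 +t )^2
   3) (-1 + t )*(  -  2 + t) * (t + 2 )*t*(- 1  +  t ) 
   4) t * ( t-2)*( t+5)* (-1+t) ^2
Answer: 3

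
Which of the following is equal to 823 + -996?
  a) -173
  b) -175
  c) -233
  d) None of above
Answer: a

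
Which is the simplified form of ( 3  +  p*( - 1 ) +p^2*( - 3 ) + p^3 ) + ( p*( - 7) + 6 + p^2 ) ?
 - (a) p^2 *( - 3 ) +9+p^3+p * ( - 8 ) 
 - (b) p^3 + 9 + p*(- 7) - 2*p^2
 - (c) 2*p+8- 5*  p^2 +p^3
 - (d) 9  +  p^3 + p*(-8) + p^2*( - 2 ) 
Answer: d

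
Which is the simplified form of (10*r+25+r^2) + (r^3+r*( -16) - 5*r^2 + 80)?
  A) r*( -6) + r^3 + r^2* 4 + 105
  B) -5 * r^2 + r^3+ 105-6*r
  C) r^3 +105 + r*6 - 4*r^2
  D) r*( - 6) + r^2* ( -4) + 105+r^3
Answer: D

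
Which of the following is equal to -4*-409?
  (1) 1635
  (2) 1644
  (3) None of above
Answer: 3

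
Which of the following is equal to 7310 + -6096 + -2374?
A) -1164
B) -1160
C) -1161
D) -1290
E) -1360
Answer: B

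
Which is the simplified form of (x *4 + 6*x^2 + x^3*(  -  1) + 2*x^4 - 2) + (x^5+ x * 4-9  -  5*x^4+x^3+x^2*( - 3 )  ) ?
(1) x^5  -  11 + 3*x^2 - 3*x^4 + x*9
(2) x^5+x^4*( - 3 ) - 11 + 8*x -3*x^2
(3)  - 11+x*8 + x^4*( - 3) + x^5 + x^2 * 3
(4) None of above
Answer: 3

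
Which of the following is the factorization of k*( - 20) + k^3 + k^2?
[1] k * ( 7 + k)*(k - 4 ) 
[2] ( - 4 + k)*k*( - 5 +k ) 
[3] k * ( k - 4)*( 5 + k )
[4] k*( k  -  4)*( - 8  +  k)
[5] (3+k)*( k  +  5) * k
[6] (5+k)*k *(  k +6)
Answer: 3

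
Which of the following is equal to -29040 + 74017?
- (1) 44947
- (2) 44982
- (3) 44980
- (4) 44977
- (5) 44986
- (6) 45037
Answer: 4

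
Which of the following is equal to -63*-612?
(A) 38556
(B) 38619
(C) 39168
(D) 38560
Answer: A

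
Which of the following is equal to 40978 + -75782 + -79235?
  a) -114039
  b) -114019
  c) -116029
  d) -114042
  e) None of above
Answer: a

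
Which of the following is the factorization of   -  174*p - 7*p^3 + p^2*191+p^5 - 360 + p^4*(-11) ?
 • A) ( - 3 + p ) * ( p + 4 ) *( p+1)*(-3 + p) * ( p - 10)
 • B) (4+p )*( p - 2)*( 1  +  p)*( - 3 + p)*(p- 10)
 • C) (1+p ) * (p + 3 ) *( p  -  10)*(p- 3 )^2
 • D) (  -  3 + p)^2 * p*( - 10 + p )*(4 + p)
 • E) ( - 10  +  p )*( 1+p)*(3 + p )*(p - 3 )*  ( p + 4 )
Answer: A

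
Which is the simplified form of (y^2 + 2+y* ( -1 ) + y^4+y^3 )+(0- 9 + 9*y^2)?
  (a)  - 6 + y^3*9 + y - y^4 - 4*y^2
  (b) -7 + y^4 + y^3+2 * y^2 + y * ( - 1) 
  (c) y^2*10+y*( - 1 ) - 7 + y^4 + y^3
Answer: c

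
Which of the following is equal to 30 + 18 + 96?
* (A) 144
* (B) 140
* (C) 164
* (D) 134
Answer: A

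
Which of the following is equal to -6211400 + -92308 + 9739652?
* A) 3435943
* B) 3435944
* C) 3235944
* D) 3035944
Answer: B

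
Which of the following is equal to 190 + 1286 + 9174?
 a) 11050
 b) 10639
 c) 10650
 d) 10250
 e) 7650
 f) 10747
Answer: c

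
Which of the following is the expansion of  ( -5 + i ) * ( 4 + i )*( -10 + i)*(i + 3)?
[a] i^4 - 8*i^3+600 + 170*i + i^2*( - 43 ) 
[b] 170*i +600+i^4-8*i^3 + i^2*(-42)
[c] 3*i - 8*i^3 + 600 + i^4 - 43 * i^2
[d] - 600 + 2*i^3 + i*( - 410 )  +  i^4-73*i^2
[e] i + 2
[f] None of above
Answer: a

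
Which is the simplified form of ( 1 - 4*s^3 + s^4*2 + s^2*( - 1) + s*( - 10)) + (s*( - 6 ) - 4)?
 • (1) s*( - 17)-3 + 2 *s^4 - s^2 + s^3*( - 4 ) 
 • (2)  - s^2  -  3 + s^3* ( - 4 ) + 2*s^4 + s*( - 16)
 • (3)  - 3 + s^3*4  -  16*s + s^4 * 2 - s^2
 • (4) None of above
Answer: 2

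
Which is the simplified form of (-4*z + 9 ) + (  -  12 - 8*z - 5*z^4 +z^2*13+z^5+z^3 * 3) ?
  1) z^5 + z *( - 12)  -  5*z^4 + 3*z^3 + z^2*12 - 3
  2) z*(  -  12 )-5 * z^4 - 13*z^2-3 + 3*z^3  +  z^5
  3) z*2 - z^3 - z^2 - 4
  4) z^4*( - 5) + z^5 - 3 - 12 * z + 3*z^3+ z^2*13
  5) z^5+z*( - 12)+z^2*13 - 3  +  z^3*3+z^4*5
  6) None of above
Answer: 4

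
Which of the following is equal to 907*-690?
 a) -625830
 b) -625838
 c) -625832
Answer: a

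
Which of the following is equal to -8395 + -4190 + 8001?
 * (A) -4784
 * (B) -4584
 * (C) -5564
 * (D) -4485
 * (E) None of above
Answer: B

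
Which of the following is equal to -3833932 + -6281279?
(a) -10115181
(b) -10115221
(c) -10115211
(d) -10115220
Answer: c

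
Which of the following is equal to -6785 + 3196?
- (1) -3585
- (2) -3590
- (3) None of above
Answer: 3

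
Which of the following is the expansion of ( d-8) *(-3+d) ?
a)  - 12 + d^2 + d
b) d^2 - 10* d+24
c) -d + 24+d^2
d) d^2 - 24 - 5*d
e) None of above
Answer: e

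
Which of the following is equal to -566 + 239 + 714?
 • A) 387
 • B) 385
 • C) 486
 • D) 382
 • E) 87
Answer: A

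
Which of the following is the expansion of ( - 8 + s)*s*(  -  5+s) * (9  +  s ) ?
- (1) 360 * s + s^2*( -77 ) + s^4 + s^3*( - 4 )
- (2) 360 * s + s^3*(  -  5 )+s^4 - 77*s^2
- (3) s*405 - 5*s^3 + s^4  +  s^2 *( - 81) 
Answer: 1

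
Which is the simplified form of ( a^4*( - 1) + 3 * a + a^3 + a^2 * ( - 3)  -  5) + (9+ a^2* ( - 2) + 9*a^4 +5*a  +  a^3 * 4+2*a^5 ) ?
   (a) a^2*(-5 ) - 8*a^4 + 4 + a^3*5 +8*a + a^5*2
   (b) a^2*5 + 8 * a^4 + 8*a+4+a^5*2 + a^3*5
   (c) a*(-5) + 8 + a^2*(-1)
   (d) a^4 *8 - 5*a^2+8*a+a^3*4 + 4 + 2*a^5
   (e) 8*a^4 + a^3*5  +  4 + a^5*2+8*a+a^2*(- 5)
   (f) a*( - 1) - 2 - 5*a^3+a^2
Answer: e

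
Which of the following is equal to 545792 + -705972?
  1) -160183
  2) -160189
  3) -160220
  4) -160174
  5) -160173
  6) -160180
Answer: 6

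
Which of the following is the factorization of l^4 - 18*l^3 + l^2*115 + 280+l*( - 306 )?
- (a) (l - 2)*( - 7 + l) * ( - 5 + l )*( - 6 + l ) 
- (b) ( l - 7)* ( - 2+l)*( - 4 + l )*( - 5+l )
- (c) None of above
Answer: b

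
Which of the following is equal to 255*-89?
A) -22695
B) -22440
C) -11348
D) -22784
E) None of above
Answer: A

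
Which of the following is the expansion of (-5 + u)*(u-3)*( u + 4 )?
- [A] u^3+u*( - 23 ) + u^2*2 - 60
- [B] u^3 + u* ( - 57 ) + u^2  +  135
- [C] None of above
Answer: C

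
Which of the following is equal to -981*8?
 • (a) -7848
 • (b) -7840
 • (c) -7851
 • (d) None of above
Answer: a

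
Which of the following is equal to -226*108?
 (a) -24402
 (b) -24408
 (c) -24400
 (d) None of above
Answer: b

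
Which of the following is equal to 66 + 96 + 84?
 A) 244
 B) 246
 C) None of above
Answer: B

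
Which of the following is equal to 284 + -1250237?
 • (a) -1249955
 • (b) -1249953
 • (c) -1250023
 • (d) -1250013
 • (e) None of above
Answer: b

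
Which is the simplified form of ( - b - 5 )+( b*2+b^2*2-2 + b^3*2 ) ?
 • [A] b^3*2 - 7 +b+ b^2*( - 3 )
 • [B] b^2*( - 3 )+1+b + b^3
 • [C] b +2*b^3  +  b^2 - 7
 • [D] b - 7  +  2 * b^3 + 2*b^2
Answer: D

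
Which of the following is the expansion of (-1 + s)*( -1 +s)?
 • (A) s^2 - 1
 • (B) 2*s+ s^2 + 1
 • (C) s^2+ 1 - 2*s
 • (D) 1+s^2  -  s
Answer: C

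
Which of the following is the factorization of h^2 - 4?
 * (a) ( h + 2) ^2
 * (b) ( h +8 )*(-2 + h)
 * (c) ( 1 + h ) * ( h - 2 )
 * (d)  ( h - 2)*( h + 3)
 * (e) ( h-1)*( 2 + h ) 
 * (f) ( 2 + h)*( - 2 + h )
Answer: f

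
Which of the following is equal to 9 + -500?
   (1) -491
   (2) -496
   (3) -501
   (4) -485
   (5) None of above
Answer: 1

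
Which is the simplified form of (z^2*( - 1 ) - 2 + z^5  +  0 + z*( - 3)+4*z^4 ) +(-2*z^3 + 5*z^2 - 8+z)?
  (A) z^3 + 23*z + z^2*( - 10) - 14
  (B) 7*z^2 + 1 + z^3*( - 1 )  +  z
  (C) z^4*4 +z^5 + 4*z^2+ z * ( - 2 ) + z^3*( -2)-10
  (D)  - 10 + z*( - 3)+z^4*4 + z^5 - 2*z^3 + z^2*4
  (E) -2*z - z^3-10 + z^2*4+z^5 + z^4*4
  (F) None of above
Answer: C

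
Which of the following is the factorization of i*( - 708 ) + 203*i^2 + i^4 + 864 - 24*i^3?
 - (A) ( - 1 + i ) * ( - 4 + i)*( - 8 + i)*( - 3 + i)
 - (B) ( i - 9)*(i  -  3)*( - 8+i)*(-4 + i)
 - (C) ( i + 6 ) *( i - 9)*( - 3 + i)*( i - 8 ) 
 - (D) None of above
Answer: B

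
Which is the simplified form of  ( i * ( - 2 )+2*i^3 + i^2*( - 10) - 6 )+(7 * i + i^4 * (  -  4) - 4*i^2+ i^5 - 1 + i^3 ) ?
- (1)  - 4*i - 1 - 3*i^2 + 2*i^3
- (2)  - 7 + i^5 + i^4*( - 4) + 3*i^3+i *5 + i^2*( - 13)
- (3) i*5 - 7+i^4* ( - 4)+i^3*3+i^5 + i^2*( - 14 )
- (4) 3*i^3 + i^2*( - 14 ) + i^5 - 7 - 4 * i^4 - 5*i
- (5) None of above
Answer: 3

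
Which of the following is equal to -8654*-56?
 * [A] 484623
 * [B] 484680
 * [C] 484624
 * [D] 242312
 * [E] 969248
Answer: C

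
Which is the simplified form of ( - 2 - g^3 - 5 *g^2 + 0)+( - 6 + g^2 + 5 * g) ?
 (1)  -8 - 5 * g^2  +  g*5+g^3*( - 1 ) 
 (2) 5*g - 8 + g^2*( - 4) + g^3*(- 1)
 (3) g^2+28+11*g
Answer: 2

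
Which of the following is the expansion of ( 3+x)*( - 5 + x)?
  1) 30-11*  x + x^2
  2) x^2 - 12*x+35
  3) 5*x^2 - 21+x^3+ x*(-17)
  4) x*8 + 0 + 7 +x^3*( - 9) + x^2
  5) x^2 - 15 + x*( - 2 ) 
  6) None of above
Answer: 5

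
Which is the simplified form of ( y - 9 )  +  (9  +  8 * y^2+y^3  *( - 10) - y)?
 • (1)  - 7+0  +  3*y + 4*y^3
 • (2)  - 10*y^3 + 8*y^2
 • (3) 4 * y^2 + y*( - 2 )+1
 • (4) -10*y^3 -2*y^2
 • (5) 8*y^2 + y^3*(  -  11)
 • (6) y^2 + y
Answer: 2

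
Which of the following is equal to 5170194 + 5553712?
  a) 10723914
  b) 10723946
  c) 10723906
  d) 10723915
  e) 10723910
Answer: c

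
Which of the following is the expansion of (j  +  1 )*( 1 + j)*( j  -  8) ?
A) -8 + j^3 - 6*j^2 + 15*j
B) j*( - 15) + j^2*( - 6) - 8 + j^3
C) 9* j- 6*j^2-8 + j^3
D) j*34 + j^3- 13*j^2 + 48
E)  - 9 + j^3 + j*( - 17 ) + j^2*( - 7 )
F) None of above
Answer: B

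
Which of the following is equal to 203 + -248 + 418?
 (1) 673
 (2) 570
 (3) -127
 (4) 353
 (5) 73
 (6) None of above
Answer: 6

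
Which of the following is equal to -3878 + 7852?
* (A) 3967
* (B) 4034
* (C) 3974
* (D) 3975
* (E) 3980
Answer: C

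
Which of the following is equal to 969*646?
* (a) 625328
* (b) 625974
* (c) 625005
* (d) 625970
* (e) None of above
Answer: b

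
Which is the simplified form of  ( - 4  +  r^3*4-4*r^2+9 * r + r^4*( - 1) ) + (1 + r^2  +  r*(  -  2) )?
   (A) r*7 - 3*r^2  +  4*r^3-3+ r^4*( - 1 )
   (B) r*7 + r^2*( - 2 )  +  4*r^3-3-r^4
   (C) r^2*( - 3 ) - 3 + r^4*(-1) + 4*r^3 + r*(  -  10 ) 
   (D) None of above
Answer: A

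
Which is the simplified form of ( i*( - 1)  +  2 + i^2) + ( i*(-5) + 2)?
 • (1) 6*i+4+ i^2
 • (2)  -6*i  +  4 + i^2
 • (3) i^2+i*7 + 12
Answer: 2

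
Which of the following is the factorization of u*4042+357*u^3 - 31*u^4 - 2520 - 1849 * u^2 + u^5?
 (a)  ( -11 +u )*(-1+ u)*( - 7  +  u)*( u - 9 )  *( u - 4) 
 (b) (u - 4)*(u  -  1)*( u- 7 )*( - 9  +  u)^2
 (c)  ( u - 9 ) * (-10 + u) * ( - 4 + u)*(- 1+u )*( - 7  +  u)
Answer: c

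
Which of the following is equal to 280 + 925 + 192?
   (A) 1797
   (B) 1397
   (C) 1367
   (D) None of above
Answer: B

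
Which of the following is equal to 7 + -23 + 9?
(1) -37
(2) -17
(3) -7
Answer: 3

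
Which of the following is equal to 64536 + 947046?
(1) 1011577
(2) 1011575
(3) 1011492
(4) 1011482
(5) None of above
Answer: 5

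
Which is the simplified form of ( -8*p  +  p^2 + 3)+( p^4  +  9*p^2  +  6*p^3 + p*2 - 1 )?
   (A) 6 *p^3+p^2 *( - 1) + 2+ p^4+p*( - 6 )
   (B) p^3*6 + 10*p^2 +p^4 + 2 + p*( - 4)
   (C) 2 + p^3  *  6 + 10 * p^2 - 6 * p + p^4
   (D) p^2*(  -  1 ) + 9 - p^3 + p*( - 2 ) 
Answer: C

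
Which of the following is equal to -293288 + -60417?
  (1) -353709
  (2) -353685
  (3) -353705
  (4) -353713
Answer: 3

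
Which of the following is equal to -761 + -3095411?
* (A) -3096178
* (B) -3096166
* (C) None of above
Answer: C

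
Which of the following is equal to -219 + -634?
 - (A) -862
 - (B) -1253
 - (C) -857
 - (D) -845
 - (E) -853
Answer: E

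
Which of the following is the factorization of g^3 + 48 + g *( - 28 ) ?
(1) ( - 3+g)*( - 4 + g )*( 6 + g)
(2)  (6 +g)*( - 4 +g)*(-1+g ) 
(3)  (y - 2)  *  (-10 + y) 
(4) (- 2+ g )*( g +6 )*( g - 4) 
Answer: 4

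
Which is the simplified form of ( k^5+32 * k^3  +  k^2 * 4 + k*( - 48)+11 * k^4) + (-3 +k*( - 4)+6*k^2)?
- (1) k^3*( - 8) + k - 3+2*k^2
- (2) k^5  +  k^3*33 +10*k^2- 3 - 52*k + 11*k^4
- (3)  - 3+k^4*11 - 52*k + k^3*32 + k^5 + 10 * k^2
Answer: 3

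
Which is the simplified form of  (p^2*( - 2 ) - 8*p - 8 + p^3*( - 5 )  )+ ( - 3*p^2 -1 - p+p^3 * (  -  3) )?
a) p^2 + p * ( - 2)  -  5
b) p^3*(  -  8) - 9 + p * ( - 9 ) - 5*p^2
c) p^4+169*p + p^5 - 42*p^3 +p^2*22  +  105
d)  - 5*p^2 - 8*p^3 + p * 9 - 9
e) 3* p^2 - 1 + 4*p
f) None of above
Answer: b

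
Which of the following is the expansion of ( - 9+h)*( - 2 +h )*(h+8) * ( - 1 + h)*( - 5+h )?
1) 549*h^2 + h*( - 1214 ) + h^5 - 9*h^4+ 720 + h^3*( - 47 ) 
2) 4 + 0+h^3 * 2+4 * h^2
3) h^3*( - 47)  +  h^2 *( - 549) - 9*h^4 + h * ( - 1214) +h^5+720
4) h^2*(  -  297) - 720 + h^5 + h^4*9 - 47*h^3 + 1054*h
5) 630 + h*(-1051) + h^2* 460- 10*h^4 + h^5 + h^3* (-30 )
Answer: 1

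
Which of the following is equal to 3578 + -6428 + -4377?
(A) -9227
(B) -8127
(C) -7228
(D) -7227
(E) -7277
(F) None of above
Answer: D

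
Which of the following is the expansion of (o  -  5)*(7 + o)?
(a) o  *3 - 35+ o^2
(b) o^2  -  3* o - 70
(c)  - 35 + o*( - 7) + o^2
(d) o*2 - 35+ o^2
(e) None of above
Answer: d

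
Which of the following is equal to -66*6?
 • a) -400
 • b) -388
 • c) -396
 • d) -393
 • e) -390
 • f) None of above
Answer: c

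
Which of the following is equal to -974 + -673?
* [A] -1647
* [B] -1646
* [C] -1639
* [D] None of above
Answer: A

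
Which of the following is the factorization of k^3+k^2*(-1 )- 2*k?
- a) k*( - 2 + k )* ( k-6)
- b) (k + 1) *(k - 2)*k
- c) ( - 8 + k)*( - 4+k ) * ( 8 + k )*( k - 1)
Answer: b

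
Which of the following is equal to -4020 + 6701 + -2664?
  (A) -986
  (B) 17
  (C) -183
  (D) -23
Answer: B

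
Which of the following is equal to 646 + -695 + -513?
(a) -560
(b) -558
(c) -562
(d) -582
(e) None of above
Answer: c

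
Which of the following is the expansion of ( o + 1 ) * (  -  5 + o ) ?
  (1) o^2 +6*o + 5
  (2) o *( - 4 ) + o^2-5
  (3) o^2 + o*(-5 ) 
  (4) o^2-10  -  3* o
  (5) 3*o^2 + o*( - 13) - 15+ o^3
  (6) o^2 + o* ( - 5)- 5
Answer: 2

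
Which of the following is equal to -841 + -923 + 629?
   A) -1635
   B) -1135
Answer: B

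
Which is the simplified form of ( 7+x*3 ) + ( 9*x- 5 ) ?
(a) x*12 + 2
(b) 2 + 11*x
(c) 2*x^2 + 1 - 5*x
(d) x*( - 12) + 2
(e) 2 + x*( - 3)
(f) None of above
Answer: a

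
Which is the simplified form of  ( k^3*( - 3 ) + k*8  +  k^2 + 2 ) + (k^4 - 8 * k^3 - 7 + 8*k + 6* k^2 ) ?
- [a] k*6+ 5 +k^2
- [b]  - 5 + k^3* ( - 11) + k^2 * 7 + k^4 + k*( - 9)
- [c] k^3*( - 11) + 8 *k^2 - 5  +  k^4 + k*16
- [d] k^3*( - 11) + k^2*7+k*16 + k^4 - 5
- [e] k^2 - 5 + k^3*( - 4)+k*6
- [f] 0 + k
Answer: d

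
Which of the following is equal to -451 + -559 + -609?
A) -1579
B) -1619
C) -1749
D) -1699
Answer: B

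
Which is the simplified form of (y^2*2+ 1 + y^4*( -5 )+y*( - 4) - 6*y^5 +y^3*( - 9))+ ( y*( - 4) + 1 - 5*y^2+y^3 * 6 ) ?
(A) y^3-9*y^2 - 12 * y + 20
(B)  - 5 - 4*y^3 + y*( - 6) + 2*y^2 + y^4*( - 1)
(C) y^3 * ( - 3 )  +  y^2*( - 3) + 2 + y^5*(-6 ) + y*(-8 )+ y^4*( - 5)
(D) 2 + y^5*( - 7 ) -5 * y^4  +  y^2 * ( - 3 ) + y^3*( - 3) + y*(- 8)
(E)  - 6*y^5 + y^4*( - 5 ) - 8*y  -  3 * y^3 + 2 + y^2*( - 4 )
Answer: C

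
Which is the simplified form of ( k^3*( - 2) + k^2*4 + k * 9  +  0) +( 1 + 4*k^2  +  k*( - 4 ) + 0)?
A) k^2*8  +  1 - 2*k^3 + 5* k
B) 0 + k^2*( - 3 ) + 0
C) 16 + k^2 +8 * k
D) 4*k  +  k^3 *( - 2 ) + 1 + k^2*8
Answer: A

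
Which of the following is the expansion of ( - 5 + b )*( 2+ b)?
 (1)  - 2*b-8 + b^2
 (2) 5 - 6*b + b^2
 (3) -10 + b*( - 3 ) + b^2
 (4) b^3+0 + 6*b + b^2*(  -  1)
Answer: 3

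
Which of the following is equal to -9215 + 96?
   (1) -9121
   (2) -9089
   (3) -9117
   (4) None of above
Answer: 4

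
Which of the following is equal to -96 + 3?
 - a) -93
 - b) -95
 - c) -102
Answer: a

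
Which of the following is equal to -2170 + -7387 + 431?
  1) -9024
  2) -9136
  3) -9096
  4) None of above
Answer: 4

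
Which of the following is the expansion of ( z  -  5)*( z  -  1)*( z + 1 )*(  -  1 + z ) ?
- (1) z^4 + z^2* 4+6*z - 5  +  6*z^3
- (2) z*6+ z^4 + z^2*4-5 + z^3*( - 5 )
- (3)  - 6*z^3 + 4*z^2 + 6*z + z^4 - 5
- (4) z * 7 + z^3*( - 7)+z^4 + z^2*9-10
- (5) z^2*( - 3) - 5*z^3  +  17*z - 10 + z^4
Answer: 3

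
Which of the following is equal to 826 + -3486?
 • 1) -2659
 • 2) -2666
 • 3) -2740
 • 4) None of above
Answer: 4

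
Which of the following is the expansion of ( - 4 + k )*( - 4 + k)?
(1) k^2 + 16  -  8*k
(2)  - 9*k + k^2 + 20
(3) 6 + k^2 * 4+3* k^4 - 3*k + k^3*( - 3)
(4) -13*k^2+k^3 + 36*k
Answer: 1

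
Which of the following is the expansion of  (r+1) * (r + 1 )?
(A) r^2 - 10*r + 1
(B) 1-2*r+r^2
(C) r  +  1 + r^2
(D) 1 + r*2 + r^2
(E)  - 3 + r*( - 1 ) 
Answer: D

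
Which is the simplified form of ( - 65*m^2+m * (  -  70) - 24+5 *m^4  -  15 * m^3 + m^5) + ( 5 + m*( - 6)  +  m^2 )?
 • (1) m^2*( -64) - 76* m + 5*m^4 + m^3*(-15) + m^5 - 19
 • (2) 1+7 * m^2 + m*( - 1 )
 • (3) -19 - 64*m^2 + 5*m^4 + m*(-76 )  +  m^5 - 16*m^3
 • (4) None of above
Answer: 1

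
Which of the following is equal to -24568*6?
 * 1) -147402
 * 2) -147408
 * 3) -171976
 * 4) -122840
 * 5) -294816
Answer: 2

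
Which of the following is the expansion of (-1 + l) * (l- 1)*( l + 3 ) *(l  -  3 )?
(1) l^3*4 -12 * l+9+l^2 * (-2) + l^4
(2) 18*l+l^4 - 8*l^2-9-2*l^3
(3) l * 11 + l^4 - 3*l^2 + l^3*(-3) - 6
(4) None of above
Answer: 2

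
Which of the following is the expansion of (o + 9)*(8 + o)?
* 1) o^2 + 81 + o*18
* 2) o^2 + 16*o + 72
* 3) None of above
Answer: 3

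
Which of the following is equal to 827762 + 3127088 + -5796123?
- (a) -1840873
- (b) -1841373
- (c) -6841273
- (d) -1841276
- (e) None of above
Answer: e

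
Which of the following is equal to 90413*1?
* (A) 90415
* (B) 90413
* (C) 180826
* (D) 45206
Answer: B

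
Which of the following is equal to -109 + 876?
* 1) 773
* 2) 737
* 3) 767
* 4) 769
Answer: 3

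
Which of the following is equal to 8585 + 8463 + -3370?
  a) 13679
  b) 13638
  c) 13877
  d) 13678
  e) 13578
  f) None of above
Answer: d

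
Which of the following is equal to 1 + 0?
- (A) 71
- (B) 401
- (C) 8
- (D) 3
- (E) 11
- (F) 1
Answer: F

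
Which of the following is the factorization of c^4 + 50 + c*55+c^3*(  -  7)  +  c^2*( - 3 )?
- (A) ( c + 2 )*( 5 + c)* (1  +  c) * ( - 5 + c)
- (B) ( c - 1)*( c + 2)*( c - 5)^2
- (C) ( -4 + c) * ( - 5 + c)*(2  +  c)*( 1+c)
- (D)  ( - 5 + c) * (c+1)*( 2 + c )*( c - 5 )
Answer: D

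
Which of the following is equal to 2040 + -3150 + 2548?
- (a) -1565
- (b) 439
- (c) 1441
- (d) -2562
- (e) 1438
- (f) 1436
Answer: e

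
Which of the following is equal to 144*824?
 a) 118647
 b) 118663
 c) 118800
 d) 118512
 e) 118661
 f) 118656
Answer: f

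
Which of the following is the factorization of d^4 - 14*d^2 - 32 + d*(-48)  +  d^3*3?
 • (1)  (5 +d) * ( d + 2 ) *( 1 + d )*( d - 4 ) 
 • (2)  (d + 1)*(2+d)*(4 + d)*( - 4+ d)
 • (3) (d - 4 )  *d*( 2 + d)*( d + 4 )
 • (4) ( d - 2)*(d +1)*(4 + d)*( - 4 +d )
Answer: 2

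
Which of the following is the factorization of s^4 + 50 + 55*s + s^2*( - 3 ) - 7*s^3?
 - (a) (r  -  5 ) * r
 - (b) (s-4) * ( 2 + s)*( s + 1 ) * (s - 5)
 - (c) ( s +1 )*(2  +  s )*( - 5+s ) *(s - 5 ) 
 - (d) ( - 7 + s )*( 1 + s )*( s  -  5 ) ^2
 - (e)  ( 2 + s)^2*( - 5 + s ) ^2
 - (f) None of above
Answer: c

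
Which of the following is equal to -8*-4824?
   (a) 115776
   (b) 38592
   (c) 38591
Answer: b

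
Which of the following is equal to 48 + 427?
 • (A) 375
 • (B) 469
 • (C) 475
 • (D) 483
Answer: C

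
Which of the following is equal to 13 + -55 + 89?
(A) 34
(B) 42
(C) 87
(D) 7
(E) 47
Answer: E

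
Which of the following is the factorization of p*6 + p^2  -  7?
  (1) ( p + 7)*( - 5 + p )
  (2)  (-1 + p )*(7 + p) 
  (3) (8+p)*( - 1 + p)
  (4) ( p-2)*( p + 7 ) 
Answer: 2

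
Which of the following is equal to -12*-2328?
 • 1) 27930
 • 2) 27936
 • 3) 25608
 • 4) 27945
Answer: 2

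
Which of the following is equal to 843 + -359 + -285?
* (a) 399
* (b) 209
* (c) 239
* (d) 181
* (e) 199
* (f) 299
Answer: e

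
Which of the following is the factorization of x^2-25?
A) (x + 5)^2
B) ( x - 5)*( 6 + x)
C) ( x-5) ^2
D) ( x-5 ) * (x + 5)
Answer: D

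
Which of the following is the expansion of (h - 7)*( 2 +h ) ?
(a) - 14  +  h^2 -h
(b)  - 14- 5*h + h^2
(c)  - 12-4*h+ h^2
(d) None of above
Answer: b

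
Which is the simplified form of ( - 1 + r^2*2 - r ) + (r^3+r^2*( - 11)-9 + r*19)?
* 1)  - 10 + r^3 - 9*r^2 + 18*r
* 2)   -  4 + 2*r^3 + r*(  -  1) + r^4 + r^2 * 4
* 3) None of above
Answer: 1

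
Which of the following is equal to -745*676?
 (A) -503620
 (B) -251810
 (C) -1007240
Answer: A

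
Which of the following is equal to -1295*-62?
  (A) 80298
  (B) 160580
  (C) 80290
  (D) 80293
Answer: C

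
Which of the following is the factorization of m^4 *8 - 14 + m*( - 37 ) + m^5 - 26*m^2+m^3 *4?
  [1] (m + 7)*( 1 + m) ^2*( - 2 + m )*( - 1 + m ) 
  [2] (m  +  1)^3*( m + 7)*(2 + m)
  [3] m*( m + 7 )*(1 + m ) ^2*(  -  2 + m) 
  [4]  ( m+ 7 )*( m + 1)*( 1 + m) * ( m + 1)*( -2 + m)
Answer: 4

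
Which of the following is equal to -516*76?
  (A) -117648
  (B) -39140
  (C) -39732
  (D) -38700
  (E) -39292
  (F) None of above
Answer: F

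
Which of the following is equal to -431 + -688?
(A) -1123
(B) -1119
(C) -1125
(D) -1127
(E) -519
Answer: B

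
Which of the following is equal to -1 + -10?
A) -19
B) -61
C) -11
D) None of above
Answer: C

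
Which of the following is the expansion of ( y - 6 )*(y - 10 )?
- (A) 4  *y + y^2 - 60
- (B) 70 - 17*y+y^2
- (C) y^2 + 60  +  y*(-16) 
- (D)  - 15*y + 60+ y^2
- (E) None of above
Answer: C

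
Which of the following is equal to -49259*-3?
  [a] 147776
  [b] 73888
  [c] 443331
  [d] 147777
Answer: d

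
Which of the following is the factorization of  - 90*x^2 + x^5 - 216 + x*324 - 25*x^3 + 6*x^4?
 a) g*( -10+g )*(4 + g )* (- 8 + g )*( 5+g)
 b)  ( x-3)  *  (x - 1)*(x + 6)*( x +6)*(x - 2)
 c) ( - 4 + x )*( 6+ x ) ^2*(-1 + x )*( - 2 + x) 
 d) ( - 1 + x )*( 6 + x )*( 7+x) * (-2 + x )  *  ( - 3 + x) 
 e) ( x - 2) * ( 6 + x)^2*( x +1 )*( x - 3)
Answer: b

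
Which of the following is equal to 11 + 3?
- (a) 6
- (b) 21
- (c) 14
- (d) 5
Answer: c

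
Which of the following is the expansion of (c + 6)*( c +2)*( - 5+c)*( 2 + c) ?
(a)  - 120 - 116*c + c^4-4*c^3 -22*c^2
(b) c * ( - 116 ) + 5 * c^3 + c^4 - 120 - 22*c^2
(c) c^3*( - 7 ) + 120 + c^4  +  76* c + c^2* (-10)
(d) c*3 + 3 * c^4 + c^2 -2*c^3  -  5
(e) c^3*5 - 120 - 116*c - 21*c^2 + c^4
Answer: b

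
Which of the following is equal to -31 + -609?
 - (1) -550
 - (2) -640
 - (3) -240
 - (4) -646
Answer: 2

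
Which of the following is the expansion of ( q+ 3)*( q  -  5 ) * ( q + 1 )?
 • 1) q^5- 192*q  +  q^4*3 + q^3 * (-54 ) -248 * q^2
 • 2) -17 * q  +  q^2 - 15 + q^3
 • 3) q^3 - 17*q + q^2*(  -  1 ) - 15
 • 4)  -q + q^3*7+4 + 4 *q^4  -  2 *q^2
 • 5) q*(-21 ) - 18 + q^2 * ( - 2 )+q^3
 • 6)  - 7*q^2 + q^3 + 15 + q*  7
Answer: 3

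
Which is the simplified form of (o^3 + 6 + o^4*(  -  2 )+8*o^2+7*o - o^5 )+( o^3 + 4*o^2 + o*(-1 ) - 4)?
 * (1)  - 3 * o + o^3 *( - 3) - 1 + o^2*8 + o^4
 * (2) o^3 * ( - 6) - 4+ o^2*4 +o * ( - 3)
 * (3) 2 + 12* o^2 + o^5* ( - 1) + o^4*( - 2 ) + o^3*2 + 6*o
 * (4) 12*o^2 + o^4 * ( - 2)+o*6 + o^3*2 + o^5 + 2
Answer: 3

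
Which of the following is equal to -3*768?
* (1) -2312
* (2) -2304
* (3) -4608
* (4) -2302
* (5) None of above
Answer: 2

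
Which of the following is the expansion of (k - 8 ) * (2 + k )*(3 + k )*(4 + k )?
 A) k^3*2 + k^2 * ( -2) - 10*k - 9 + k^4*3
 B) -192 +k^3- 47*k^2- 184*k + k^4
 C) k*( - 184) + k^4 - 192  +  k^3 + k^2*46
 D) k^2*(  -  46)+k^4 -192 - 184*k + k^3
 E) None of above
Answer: D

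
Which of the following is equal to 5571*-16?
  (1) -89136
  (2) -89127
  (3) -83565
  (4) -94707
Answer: 1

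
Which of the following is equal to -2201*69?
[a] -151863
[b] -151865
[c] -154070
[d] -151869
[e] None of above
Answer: d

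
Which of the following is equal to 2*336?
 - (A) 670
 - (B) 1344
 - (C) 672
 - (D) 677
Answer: C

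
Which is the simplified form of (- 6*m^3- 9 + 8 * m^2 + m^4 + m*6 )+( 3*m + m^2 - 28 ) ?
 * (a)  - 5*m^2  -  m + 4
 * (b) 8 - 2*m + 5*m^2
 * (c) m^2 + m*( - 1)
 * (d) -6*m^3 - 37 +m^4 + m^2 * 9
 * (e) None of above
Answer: e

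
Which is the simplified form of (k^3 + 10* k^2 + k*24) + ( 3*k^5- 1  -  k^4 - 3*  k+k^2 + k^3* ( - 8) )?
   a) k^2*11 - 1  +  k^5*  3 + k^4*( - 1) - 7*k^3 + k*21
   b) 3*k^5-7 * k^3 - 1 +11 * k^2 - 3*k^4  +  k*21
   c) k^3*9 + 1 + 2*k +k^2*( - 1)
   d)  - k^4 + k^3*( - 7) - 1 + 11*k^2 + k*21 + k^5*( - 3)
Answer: a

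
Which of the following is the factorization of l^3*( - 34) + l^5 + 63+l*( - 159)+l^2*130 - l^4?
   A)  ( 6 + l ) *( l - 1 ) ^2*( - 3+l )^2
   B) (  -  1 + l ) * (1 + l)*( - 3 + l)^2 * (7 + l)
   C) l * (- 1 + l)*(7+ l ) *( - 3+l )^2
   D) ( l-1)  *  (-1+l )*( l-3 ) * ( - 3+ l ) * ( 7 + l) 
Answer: D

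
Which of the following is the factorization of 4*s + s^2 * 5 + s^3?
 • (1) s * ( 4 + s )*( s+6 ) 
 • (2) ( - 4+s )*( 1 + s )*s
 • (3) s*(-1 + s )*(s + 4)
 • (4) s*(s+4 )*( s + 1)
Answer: 4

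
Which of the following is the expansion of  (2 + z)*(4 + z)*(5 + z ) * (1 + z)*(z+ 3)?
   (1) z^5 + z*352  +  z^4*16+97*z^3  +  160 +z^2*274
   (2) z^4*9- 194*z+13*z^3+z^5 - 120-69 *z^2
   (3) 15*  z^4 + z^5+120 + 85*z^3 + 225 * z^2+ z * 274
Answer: 3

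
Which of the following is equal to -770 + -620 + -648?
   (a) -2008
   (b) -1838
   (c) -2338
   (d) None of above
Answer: d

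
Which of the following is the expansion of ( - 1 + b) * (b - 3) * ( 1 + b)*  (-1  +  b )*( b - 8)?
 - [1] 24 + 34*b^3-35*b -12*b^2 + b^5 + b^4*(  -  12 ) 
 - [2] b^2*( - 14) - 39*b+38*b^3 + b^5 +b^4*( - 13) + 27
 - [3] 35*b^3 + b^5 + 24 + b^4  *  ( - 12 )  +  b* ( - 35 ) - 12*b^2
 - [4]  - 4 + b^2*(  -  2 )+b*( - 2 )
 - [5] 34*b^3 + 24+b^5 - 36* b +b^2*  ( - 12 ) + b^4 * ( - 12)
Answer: 1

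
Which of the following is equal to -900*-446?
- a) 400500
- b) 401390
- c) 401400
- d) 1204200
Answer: c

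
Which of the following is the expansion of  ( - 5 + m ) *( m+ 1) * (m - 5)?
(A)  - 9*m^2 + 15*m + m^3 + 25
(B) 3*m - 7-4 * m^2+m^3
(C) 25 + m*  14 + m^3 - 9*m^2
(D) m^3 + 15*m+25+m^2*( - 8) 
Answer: A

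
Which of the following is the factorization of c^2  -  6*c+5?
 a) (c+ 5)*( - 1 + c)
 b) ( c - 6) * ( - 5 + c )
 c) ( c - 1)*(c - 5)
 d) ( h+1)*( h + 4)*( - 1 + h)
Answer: c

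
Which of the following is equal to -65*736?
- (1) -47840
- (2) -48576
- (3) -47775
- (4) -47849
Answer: 1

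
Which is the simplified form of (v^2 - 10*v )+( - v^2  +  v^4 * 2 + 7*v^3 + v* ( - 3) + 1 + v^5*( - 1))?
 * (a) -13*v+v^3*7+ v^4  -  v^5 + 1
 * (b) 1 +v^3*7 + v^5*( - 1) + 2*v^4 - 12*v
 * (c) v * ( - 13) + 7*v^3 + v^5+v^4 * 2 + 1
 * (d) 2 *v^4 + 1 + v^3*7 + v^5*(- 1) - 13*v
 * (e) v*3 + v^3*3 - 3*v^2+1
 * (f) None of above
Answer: d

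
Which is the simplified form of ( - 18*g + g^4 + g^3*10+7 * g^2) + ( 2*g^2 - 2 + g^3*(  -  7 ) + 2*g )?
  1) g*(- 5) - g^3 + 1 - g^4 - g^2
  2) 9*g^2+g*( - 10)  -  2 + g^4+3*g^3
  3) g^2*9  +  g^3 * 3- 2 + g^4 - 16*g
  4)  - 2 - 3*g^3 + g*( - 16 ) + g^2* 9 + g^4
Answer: 3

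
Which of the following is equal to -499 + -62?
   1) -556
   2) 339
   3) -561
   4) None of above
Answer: 3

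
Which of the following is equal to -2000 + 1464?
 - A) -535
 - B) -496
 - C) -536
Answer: C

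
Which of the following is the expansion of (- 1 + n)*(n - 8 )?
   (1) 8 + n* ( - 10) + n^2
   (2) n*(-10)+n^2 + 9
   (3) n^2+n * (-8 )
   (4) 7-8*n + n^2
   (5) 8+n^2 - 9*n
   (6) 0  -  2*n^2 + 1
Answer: 5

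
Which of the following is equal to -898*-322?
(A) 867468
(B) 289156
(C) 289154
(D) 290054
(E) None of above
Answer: B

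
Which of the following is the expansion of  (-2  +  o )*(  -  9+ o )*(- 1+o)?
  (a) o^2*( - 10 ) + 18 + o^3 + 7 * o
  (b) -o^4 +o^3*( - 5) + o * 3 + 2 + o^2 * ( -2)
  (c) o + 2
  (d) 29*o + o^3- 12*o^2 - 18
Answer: d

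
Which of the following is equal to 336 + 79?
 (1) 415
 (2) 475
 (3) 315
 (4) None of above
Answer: 1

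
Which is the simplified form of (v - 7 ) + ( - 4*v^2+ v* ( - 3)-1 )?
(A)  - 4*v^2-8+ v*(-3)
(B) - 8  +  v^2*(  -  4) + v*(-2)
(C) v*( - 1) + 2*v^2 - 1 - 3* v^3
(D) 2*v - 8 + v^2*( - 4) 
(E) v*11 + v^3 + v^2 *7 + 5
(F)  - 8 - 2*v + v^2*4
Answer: B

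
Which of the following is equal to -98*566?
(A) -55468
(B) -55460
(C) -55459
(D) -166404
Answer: A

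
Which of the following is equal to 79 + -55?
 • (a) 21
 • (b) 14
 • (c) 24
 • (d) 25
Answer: c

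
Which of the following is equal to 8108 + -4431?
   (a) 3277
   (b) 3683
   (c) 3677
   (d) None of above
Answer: c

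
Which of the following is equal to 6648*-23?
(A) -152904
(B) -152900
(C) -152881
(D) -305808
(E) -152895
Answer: A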